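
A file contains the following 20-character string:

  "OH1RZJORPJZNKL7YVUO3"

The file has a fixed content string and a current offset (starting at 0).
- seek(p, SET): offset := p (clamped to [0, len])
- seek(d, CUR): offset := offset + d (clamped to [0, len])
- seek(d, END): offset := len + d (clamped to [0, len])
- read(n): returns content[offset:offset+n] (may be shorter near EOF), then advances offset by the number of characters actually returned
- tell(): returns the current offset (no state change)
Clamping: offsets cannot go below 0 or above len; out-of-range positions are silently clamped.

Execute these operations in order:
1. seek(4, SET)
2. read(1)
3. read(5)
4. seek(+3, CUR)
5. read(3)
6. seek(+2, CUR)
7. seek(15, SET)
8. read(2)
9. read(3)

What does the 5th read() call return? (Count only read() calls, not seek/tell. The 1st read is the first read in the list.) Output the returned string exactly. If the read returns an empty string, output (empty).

Answer: UO3

Derivation:
After 1 (seek(4, SET)): offset=4
After 2 (read(1)): returned 'Z', offset=5
After 3 (read(5)): returned 'JORPJ', offset=10
After 4 (seek(+3, CUR)): offset=13
After 5 (read(3)): returned 'L7Y', offset=16
After 6 (seek(+2, CUR)): offset=18
After 7 (seek(15, SET)): offset=15
After 8 (read(2)): returned 'YV', offset=17
After 9 (read(3)): returned 'UO3', offset=20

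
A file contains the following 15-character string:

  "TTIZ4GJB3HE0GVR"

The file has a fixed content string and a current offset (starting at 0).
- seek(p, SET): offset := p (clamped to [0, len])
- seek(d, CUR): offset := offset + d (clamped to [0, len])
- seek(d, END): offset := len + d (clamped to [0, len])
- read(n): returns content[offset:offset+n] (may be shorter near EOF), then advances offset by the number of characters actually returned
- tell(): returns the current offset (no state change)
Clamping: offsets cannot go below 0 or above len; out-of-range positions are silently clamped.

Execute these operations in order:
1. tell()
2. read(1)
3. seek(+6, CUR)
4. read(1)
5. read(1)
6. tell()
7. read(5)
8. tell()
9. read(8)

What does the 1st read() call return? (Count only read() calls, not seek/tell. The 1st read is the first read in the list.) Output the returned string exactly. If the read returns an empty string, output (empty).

After 1 (tell()): offset=0
After 2 (read(1)): returned 'T', offset=1
After 3 (seek(+6, CUR)): offset=7
After 4 (read(1)): returned 'B', offset=8
After 5 (read(1)): returned '3', offset=9
After 6 (tell()): offset=9
After 7 (read(5)): returned 'HE0GV', offset=14
After 8 (tell()): offset=14
After 9 (read(8)): returned 'R', offset=15

Answer: T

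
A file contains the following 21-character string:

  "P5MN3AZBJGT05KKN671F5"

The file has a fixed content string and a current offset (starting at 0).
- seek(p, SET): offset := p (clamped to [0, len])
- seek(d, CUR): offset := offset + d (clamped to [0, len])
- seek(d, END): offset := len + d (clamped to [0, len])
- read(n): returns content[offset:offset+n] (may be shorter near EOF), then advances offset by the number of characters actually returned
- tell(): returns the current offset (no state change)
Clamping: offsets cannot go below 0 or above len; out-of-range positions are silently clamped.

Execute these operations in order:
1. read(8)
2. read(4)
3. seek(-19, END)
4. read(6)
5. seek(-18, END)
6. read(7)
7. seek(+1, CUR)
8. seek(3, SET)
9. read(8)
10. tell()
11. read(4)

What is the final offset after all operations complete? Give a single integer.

Answer: 15

Derivation:
After 1 (read(8)): returned 'P5MN3AZB', offset=8
After 2 (read(4)): returned 'JGT0', offset=12
After 3 (seek(-19, END)): offset=2
After 4 (read(6)): returned 'MN3AZB', offset=8
After 5 (seek(-18, END)): offset=3
After 6 (read(7)): returned 'N3AZBJG', offset=10
After 7 (seek(+1, CUR)): offset=11
After 8 (seek(3, SET)): offset=3
After 9 (read(8)): returned 'N3AZBJGT', offset=11
After 10 (tell()): offset=11
After 11 (read(4)): returned '05KK', offset=15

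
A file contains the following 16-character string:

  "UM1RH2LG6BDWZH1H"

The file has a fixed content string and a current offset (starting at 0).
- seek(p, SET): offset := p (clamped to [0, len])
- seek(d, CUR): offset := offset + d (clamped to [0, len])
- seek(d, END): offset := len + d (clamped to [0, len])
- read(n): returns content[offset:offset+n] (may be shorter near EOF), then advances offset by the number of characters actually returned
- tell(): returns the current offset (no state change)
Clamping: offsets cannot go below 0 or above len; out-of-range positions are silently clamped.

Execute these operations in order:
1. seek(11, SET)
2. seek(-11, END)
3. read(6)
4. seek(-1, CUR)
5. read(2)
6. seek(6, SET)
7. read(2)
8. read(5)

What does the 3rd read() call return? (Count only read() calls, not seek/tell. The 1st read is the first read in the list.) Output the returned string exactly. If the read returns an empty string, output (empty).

Answer: LG

Derivation:
After 1 (seek(11, SET)): offset=11
After 2 (seek(-11, END)): offset=5
After 3 (read(6)): returned '2LG6BD', offset=11
After 4 (seek(-1, CUR)): offset=10
After 5 (read(2)): returned 'DW', offset=12
After 6 (seek(6, SET)): offset=6
After 7 (read(2)): returned 'LG', offset=8
After 8 (read(5)): returned '6BDWZ', offset=13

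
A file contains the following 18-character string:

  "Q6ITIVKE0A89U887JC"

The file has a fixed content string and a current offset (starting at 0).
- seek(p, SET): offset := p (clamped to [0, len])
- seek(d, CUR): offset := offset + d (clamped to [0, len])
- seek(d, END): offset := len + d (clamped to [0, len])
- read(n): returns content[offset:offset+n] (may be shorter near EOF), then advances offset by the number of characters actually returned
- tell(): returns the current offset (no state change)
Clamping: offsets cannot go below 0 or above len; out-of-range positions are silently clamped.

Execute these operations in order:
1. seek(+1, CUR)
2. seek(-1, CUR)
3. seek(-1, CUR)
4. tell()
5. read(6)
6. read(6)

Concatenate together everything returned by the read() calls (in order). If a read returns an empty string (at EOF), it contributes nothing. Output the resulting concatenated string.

Answer: Q6ITIVKE0A89

Derivation:
After 1 (seek(+1, CUR)): offset=1
After 2 (seek(-1, CUR)): offset=0
After 3 (seek(-1, CUR)): offset=0
After 4 (tell()): offset=0
After 5 (read(6)): returned 'Q6ITIV', offset=6
After 6 (read(6)): returned 'KE0A89', offset=12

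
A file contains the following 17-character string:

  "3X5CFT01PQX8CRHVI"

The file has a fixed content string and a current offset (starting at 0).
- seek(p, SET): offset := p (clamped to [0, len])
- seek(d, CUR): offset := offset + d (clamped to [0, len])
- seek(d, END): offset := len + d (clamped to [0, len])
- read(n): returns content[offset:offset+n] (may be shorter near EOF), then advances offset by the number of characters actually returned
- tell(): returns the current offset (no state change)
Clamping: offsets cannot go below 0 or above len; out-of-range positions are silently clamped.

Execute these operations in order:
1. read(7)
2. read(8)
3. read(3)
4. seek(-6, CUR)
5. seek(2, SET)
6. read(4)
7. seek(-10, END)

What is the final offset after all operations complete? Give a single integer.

Answer: 7

Derivation:
After 1 (read(7)): returned '3X5CFT0', offset=7
After 2 (read(8)): returned '1PQX8CRH', offset=15
After 3 (read(3)): returned 'VI', offset=17
After 4 (seek(-6, CUR)): offset=11
After 5 (seek(2, SET)): offset=2
After 6 (read(4)): returned '5CFT', offset=6
After 7 (seek(-10, END)): offset=7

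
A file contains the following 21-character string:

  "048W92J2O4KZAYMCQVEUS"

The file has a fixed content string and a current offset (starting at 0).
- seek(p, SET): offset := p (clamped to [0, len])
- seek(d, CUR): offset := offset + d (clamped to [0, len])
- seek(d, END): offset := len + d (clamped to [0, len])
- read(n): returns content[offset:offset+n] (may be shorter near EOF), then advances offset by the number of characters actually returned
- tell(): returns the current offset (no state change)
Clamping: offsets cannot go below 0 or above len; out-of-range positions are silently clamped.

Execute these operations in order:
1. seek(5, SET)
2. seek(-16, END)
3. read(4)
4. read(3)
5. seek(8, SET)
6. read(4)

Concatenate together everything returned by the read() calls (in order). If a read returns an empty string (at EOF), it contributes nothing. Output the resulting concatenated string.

Answer: 2J2O4KZO4KZ

Derivation:
After 1 (seek(5, SET)): offset=5
After 2 (seek(-16, END)): offset=5
After 3 (read(4)): returned '2J2O', offset=9
After 4 (read(3)): returned '4KZ', offset=12
After 5 (seek(8, SET)): offset=8
After 6 (read(4)): returned 'O4KZ', offset=12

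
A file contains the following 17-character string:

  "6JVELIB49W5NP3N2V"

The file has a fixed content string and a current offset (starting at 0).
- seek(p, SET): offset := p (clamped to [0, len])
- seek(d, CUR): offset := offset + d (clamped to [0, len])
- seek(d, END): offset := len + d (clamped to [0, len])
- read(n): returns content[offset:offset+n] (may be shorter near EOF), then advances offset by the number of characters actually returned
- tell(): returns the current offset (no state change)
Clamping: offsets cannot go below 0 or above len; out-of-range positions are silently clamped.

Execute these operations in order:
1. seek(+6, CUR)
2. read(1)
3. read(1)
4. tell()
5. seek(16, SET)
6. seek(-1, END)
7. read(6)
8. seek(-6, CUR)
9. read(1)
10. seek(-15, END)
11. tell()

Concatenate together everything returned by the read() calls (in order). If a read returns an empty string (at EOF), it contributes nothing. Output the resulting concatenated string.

After 1 (seek(+6, CUR)): offset=6
After 2 (read(1)): returned 'B', offset=7
After 3 (read(1)): returned '4', offset=8
After 4 (tell()): offset=8
After 5 (seek(16, SET)): offset=16
After 6 (seek(-1, END)): offset=16
After 7 (read(6)): returned 'V', offset=17
After 8 (seek(-6, CUR)): offset=11
After 9 (read(1)): returned 'N', offset=12
After 10 (seek(-15, END)): offset=2
After 11 (tell()): offset=2

Answer: B4VN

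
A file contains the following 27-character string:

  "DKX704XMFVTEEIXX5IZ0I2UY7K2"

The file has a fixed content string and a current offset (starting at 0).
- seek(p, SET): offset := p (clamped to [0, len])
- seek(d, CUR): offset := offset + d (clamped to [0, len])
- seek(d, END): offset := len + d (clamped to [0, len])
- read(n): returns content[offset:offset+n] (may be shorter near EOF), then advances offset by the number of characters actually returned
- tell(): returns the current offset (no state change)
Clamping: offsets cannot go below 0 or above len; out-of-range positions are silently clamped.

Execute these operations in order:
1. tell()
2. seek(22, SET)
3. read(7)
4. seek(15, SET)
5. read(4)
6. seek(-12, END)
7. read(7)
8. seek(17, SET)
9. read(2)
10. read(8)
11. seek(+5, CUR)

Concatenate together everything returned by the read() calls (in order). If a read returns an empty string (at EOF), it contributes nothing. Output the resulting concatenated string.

Answer: UY7K2X5IZX5IZ0I2IZ0I2UY7K2

Derivation:
After 1 (tell()): offset=0
After 2 (seek(22, SET)): offset=22
After 3 (read(7)): returned 'UY7K2', offset=27
After 4 (seek(15, SET)): offset=15
After 5 (read(4)): returned 'X5IZ', offset=19
After 6 (seek(-12, END)): offset=15
After 7 (read(7)): returned 'X5IZ0I2', offset=22
After 8 (seek(17, SET)): offset=17
After 9 (read(2)): returned 'IZ', offset=19
After 10 (read(8)): returned '0I2UY7K2', offset=27
After 11 (seek(+5, CUR)): offset=27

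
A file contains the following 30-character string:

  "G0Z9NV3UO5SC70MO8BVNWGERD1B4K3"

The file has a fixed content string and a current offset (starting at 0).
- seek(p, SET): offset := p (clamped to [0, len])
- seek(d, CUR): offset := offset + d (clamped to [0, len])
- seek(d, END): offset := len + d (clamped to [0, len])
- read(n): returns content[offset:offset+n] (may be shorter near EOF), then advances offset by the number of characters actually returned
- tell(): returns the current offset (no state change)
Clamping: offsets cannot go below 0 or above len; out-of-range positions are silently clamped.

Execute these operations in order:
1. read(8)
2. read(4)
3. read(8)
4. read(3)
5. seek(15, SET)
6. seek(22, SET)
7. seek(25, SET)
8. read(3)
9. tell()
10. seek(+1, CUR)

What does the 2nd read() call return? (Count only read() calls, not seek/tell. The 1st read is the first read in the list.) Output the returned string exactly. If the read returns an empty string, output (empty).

Answer: O5SC

Derivation:
After 1 (read(8)): returned 'G0Z9NV3U', offset=8
After 2 (read(4)): returned 'O5SC', offset=12
After 3 (read(8)): returned '70MO8BVN', offset=20
After 4 (read(3)): returned 'WGE', offset=23
After 5 (seek(15, SET)): offset=15
After 6 (seek(22, SET)): offset=22
After 7 (seek(25, SET)): offset=25
After 8 (read(3)): returned '1B4', offset=28
After 9 (tell()): offset=28
After 10 (seek(+1, CUR)): offset=29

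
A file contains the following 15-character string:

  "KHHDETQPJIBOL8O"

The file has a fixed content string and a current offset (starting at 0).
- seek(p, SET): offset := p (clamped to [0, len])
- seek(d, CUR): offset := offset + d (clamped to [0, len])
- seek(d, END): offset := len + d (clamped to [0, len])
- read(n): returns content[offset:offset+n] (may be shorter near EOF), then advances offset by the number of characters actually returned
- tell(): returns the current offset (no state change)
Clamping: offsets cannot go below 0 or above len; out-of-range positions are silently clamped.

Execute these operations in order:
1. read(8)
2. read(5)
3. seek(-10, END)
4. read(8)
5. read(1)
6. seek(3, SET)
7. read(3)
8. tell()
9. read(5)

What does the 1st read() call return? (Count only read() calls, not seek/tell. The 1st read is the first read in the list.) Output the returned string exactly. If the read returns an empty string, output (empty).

After 1 (read(8)): returned 'KHHDETQP', offset=8
After 2 (read(5)): returned 'JIBOL', offset=13
After 3 (seek(-10, END)): offset=5
After 4 (read(8)): returned 'TQPJIBOL', offset=13
After 5 (read(1)): returned '8', offset=14
After 6 (seek(3, SET)): offset=3
After 7 (read(3)): returned 'DET', offset=6
After 8 (tell()): offset=6
After 9 (read(5)): returned 'QPJIB', offset=11

Answer: KHHDETQP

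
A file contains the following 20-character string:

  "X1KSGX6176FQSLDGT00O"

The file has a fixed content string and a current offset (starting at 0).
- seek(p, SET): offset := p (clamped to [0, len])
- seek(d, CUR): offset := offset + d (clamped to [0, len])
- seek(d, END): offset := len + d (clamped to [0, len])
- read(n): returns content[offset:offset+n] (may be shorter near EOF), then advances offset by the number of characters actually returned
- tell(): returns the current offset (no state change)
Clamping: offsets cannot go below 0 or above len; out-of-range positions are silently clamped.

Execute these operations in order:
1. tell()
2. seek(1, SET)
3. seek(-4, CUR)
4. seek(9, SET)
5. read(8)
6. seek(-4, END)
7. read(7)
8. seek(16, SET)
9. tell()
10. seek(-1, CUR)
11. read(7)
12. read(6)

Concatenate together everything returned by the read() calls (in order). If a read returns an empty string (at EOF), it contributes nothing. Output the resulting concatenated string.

After 1 (tell()): offset=0
After 2 (seek(1, SET)): offset=1
After 3 (seek(-4, CUR)): offset=0
After 4 (seek(9, SET)): offset=9
After 5 (read(8)): returned '6FQSLDGT', offset=17
After 6 (seek(-4, END)): offset=16
After 7 (read(7)): returned 'T00O', offset=20
After 8 (seek(16, SET)): offset=16
After 9 (tell()): offset=16
After 10 (seek(-1, CUR)): offset=15
After 11 (read(7)): returned 'GT00O', offset=20
After 12 (read(6)): returned '', offset=20

Answer: 6FQSLDGTT00OGT00O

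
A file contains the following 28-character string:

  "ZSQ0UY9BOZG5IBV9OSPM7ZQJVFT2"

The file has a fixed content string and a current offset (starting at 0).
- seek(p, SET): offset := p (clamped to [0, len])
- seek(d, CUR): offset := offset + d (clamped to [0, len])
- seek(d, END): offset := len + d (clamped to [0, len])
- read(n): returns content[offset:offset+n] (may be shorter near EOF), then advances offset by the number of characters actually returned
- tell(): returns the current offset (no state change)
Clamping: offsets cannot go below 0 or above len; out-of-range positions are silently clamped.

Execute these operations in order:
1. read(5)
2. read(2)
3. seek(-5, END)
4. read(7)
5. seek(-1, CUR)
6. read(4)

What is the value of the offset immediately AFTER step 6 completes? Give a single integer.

Answer: 28

Derivation:
After 1 (read(5)): returned 'ZSQ0U', offset=5
After 2 (read(2)): returned 'Y9', offset=7
After 3 (seek(-5, END)): offset=23
After 4 (read(7)): returned 'JVFT2', offset=28
After 5 (seek(-1, CUR)): offset=27
After 6 (read(4)): returned '2', offset=28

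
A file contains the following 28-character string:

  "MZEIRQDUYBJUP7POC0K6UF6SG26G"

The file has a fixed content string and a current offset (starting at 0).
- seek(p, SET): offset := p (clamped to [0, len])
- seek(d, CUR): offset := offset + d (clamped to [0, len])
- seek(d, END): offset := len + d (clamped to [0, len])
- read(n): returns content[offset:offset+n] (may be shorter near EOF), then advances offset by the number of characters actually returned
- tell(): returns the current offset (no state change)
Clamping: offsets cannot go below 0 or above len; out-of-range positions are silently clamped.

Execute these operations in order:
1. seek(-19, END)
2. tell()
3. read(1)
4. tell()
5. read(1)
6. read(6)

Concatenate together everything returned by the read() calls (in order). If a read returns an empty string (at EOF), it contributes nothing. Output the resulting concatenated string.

Answer: BJUP7POC

Derivation:
After 1 (seek(-19, END)): offset=9
After 2 (tell()): offset=9
After 3 (read(1)): returned 'B', offset=10
After 4 (tell()): offset=10
After 5 (read(1)): returned 'J', offset=11
After 6 (read(6)): returned 'UP7POC', offset=17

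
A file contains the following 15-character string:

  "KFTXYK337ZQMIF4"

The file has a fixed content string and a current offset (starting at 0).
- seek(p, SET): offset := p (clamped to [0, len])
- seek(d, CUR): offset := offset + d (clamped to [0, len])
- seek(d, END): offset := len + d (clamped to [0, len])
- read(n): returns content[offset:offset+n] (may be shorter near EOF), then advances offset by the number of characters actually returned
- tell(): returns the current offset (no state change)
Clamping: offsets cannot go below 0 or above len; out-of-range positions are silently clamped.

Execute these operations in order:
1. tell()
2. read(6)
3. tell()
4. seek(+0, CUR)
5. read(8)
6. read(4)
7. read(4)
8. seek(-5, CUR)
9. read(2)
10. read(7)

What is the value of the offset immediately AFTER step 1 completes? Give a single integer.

After 1 (tell()): offset=0

Answer: 0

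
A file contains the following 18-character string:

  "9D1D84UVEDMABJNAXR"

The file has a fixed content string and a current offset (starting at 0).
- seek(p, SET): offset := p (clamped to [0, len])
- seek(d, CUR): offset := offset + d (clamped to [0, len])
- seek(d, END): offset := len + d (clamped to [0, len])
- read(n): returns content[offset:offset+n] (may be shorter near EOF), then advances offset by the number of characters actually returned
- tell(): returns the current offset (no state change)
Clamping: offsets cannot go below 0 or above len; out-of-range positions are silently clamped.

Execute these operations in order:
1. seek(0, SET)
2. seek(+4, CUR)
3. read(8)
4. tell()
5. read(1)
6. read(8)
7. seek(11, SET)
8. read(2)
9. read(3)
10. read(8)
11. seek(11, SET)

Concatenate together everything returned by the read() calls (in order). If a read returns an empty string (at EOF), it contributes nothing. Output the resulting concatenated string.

After 1 (seek(0, SET)): offset=0
After 2 (seek(+4, CUR)): offset=4
After 3 (read(8)): returned '84UVEDMA', offset=12
After 4 (tell()): offset=12
After 5 (read(1)): returned 'B', offset=13
After 6 (read(8)): returned 'JNAXR', offset=18
After 7 (seek(11, SET)): offset=11
After 8 (read(2)): returned 'AB', offset=13
After 9 (read(3)): returned 'JNA', offset=16
After 10 (read(8)): returned 'XR', offset=18
After 11 (seek(11, SET)): offset=11

Answer: 84UVEDMABJNAXRABJNAXR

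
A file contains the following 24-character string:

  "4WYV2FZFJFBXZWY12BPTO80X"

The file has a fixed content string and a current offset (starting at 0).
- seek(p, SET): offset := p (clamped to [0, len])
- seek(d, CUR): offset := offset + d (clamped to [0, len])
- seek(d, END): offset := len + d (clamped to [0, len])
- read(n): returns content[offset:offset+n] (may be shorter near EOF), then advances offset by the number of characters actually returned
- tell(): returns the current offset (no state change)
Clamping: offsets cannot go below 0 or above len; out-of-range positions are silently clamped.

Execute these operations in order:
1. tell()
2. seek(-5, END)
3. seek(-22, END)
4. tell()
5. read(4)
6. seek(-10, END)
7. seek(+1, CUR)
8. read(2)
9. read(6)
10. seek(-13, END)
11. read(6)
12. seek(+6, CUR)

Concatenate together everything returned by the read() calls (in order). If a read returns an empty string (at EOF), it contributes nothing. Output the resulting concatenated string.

Answer: YV2F12BPTO80XZWY12

Derivation:
After 1 (tell()): offset=0
After 2 (seek(-5, END)): offset=19
After 3 (seek(-22, END)): offset=2
After 4 (tell()): offset=2
After 5 (read(4)): returned 'YV2F', offset=6
After 6 (seek(-10, END)): offset=14
After 7 (seek(+1, CUR)): offset=15
After 8 (read(2)): returned '12', offset=17
After 9 (read(6)): returned 'BPTO80', offset=23
After 10 (seek(-13, END)): offset=11
After 11 (read(6)): returned 'XZWY12', offset=17
After 12 (seek(+6, CUR)): offset=23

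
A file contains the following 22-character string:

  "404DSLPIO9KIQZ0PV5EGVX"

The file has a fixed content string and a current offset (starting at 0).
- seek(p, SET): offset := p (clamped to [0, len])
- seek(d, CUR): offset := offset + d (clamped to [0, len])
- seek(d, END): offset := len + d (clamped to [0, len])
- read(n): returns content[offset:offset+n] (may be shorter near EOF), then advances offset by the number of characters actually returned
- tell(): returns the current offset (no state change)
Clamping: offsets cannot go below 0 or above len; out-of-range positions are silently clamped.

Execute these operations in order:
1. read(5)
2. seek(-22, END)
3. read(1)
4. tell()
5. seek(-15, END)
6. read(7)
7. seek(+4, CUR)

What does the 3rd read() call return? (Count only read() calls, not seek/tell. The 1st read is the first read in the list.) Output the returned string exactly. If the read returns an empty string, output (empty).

After 1 (read(5)): returned '404DS', offset=5
After 2 (seek(-22, END)): offset=0
After 3 (read(1)): returned '4', offset=1
After 4 (tell()): offset=1
After 5 (seek(-15, END)): offset=7
After 6 (read(7)): returned 'IO9KIQZ', offset=14
After 7 (seek(+4, CUR)): offset=18

Answer: IO9KIQZ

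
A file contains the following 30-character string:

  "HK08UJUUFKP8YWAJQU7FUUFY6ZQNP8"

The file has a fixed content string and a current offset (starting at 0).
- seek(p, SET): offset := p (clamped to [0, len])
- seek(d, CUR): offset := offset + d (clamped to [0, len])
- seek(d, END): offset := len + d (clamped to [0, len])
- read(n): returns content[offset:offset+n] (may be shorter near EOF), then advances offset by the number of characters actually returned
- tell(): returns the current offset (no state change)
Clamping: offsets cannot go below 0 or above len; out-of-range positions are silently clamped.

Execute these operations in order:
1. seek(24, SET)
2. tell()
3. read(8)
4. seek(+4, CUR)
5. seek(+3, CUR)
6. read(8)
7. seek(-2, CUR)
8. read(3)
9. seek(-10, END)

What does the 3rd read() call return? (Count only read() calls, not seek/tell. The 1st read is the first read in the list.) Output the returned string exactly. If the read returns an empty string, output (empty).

After 1 (seek(24, SET)): offset=24
After 2 (tell()): offset=24
After 3 (read(8)): returned '6ZQNP8', offset=30
After 4 (seek(+4, CUR)): offset=30
After 5 (seek(+3, CUR)): offset=30
After 6 (read(8)): returned '', offset=30
After 7 (seek(-2, CUR)): offset=28
After 8 (read(3)): returned 'P8', offset=30
After 9 (seek(-10, END)): offset=20

Answer: P8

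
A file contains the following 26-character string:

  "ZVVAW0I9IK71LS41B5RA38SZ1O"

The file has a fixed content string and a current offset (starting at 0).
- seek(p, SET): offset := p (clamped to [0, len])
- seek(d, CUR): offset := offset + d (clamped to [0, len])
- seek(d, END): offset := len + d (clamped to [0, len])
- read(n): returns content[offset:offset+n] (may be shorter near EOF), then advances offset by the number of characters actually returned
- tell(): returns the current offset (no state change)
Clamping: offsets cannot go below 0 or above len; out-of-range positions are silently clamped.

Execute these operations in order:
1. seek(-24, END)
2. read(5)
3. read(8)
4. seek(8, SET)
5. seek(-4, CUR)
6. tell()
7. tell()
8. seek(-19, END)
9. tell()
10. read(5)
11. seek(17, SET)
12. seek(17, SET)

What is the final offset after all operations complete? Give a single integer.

Answer: 17

Derivation:
After 1 (seek(-24, END)): offset=2
After 2 (read(5)): returned 'VAW0I', offset=7
After 3 (read(8)): returned '9IK71LS4', offset=15
After 4 (seek(8, SET)): offset=8
After 5 (seek(-4, CUR)): offset=4
After 6 (tell()): offset=4
After 7 (tell()): offset=4
After 8 (seek(-19, END)): offset=7
After 9 (tell()): offset=7
After 10 (read(5)): returned '9IK71', offset=12
After 11 (seek(17, SET)): offset=17
After 12 (seek(17, SET)): offset=17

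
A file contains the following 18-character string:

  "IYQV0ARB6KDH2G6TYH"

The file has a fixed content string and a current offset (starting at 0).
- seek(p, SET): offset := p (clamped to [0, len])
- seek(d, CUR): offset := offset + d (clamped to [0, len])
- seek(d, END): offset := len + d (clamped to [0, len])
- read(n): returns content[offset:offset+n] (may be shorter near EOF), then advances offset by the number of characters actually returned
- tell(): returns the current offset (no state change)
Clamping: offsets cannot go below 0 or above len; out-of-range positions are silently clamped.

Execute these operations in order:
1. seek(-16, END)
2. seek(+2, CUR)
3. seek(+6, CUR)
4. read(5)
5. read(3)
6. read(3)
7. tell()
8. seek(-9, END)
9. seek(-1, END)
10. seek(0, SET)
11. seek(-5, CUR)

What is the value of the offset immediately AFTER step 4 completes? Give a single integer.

Answer: 15

Derivation:
After 1 (seek(-16, END)): offset=2
After 2 (seek(+2, CUR)): offset=4
After 3 (seek(+6, CUR)): offset=10
After 4 (read(5)): returned 'DH2G6', offset=15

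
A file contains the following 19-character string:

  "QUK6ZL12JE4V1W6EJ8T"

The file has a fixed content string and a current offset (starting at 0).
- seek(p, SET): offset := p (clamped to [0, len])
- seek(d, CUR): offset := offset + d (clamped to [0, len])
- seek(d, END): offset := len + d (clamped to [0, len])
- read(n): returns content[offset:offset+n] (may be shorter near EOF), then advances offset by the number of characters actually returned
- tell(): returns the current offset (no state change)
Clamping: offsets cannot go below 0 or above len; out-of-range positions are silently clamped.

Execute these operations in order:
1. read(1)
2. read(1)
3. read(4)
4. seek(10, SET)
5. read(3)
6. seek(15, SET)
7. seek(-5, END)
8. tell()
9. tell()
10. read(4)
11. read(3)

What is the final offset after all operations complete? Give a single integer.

Answer: 19

Derivation:
After 1 (read(1)): returned 'Q', offset=1
After 2 (read(1)): returned 'U', offset=2
After 3 (read(4)): returned 'K6ZL', offset=6
After 4 (seek(10, SET)): offset=10
After 5 (read(3)): returned '4V1', offset=13
After 6 (seek(15, SET)): offset=15
After 7 (seek(-5, END)): offset=14
After 8 (tell()): offset=14
After 9 (tell()): offset=14
After 10 (read(4)): returned '6EJ8', offset=18
After 11 (read(3)): returned 'T', offset=19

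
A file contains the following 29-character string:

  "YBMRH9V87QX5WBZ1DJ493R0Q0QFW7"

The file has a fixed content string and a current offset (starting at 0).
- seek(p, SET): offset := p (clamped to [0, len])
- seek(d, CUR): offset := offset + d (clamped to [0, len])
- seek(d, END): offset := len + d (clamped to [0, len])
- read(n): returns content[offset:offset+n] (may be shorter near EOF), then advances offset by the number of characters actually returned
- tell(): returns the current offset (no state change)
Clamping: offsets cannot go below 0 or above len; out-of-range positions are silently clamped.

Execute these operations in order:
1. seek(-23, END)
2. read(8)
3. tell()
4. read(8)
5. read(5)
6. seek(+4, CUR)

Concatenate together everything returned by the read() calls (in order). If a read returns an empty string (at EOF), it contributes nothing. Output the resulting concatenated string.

After 1 (seek(-23, END)): offset=6
After 2 (read(8)): returned 'V87QX5WB', offset=14
After 3 (tell()): offset=14
After 4 (read(8)): returned 'Z1DJ493R', offset=22
After 5 (read(5)): returned '0Q0QF', offset=27
After 6 (seek(+4, CUR)): offset=29

Answer: V87QX5WBZ1DJ493R0Q0QF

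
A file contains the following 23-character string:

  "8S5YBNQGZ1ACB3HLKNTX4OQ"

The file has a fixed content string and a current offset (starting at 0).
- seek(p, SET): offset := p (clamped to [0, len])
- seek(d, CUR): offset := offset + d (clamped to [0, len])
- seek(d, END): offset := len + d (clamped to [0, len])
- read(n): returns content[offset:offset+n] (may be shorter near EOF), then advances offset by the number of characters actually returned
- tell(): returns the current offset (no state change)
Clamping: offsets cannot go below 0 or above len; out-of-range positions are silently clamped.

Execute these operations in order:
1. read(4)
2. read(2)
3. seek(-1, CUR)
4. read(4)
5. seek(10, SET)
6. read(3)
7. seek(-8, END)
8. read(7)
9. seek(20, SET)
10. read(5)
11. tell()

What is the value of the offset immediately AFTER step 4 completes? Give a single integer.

Answer: 9

Derivation:
After 1 (read(4)): returned '8S5Y', offset=4
After 2 (read(2)): returned 'BN', offset=6
After 3 (seek(-1, CUR)): offset=5
After 4 (read(4)): returned 'NQGZ', offset=9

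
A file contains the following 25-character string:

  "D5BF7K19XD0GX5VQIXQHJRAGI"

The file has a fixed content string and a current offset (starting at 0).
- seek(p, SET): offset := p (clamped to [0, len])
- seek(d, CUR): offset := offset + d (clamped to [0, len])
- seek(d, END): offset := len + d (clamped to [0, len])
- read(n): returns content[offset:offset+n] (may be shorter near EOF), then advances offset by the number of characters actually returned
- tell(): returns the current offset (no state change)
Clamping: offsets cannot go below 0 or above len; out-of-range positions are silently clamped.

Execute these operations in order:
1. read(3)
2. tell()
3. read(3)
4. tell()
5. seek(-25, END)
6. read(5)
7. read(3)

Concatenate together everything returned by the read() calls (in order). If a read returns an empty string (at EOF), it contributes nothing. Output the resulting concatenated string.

After 1 (read(3)): returned 'D5B', offset=3
After 2 (tell()): offset=3
After 3 (read(3)): returned 'F7K', offset=6
After 4 (tell()): offset=6
After 5 (seek(-25, END)): offset=0
After 6 (read(5)): returned 'D5BF7', offset=5
After 7 (read(3)): returned 'K19', offset=8

Answer: D5BF7KD5BF7K19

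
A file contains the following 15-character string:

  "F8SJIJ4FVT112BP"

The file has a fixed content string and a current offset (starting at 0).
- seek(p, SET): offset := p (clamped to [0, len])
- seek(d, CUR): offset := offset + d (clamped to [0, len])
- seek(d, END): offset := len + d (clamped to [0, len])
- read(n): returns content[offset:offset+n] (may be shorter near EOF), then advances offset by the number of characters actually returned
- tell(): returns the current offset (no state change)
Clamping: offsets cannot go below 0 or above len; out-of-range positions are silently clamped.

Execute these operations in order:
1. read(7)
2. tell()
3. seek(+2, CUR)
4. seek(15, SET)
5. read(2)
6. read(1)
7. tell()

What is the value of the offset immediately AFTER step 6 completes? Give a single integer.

After 1 (read(7)): returned 'F8SJIJ4', offset=7
After 2 (tell()): offset=7
After 3 (seek(+2, CUR)): offset=9
After 4 (seek(15, SET)): offset=15
After 5 (read(2)): returned '', offset=15
After 6 (read(1)): returned '', offset=15

Answer: 15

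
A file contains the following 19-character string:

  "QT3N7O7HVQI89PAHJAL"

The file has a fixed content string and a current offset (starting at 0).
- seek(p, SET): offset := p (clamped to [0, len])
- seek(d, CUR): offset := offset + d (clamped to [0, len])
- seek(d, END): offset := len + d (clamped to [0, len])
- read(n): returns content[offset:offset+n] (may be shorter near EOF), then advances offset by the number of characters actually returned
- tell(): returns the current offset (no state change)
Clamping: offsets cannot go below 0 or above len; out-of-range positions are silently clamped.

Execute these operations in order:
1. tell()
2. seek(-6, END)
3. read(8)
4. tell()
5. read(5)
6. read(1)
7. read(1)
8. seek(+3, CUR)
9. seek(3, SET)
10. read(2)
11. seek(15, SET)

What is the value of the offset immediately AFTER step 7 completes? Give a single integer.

Answer: 19

Derivation:
After 1 (tell()): offset=0
After 2 (seek(-6, END)): offset=13
After 3 (read(8)): returned 'PAHJAL', offset=19
After 4 (tell()): offset=19
After 5 (read(5)): returned '', offset=19
After 6 (read(1)): returned '', offset=19
After 7 (read(1)): returned '', offset=19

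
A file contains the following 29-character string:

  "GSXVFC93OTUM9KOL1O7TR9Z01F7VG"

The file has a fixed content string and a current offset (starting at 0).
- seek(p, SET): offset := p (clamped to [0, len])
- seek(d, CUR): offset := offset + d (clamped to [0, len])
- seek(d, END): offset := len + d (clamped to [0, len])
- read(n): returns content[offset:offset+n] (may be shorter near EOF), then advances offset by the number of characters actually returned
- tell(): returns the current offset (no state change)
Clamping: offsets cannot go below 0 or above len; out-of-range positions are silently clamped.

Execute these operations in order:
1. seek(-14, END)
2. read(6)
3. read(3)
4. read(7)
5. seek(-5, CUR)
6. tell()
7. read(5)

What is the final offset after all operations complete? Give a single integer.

After 1 (seek(-14, END)): offset=15
After 2 (read(6)): returned 'L1O7TR', offset=21
After 3 (read(3)): returned '9Z0', offset=24
After 4 (read(7)): returned '1F7VG', offset=29
After 5 (seek(-5, CUR)): offset=24
After 6 (tell()): offset=24
After 7 (read(5)): returned '1F7VG', offset=29

Answer: 29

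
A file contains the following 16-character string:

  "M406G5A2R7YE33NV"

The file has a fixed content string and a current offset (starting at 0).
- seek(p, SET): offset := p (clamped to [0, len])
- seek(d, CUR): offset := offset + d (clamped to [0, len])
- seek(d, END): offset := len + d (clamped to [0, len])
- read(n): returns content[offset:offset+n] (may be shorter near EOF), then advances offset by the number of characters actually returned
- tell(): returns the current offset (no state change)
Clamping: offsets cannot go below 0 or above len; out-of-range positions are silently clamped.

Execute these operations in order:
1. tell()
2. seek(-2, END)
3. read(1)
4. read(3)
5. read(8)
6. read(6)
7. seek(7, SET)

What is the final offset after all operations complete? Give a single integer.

After 1 (tell()): offset=0
After 2 (seek(-2, END)): offset=14
After 3 (read(1)): returned 'N', offset=15
After 4 (read(3)): returned 'V', offset=16
After 5 (read(8)): returned '', offset=16
After 6 (read(6)): returned '', offset=16
After 7 (seek(7, SET)): offset=7

Answer: 7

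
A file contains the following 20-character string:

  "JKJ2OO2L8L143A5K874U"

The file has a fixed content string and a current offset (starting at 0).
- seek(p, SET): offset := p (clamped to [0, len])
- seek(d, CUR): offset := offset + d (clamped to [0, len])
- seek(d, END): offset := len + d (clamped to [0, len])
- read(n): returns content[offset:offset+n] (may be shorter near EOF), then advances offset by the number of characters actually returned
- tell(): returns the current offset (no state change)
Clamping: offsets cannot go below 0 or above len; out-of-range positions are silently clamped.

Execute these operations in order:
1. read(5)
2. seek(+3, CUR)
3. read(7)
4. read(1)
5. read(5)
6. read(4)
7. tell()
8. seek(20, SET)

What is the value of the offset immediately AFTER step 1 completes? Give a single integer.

After 1 (read(5)): returned 'JKJ2O', offset=5

Answer: 5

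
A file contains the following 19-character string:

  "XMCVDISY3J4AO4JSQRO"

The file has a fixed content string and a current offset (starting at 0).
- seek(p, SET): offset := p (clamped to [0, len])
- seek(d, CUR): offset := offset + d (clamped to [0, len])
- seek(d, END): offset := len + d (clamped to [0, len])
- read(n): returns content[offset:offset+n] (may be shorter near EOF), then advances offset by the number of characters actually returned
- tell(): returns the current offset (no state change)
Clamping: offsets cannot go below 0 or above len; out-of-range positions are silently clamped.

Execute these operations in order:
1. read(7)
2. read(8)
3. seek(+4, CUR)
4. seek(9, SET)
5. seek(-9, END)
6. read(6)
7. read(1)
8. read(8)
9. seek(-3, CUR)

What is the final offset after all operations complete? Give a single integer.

Answer: 16

Derivation:
After 1 (read(7)): returned 'XMCVDIS', offset=7
After 2 (read(8)): returned 'Y3J4AO4J', offset=15
After 3 (seek(+4, CUR)): offset=19
After 4 (seek(9, SET)): offset=9
After 5 (seek(-9, END)): offset=10
After 6 (read(6)): returned '4AO4JS', offset=16
After 7 (read(1)): returned 'Q', offset=17
After 8 (read(8)): returned 'RO', offset=19
After 9 (seek(-3, CUR)): offset=16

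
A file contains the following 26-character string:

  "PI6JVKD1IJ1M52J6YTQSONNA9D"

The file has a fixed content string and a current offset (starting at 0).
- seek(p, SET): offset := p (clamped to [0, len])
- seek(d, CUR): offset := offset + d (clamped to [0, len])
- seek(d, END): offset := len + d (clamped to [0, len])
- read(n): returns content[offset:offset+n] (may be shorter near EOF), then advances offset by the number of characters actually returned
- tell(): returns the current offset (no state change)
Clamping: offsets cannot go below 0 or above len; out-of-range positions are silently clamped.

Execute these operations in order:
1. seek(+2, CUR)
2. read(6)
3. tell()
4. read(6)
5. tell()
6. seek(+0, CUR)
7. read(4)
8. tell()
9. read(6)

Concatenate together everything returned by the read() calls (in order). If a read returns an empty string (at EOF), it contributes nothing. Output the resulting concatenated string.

Answer: 6JVKD1IJ1M52J6YTQSONNA

Derivation:
After 1 (seek(+2, CUR)): offset=2
After 2 (read(6)): returned '6JVKD1', offset=8
After 3 (tell()): offset=8
After 4 (read(6)): returned 'IJ1M52', offset=14
After 5 (tell()): offset=14
After 6 (seek(+0, CUR)): offset=14
After 7 (read(4)): returned 'J6YT', offset=18
After 8 (tell()): offset=18
After 9 (read(6)): returned 'QSONNA', offset=24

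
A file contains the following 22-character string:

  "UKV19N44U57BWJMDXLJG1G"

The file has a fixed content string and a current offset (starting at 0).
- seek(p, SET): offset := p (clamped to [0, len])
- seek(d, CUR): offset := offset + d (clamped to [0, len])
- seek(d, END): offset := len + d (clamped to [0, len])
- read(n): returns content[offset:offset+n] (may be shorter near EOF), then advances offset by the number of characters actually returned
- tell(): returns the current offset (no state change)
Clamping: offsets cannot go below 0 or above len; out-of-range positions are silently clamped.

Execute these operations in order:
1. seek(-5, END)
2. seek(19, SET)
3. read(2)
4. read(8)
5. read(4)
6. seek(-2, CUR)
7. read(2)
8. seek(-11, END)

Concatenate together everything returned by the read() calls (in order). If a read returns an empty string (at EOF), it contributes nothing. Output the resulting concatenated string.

Answer: G1G1G

Derivation:
After 1 (seek(-5, END)): offset=17
After 2 (seek(19, SET)): offset=19
After 3 (read(2)): returned 'G1', offset=21
After 4 (read(8)): returned 'G', offset=22
After 5 (read(4)): returned '', offset=22
After 6 (seek(-2, CUR)): offset=20
After 7 (read(2)): returned '1G', offset=22
After 8 (seek(-11, END)): offset=11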